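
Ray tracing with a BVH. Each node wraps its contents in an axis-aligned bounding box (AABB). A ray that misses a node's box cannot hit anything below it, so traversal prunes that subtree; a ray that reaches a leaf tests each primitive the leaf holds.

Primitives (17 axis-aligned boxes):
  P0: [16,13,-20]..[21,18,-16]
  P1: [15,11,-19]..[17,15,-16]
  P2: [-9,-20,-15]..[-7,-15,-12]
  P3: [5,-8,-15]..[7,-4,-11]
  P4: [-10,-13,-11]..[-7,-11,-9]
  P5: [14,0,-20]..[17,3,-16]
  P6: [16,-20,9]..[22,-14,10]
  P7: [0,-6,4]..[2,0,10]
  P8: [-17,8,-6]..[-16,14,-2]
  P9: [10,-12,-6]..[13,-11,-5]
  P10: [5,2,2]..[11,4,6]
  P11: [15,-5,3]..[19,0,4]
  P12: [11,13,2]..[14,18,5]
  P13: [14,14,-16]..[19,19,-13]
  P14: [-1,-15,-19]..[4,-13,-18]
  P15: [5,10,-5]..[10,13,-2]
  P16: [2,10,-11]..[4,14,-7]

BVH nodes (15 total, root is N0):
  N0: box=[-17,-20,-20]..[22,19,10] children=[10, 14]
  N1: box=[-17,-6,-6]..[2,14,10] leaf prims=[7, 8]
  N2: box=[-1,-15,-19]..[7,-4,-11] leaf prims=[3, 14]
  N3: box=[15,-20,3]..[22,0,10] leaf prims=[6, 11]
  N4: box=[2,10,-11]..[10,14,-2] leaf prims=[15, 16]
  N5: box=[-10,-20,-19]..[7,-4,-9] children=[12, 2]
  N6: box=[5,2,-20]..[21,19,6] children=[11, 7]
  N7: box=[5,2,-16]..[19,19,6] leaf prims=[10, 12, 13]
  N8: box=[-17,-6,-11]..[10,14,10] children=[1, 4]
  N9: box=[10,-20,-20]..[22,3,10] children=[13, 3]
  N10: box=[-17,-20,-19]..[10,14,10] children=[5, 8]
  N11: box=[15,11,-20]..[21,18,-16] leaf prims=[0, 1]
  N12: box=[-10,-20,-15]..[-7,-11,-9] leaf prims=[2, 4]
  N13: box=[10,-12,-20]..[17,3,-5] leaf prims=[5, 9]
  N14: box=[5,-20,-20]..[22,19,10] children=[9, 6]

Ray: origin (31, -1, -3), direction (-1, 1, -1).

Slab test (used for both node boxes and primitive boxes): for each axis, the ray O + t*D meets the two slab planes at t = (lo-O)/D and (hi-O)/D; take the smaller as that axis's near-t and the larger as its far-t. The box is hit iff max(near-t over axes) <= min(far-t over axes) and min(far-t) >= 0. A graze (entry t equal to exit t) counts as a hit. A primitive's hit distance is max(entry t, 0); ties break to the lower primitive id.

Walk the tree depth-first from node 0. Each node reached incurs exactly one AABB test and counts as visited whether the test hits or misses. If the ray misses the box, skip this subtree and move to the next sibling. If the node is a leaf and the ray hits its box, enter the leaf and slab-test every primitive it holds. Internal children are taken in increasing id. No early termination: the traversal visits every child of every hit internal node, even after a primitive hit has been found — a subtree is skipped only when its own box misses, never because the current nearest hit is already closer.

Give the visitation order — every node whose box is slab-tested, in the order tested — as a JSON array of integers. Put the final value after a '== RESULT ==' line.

Trace the traversal:
N0 x:[9,48] y:[-19,20] z:[-13,17] -> hit [9,17], descend [10, 14]
  N10 x:[21,48] y:[-19,15] z:[-13,16] -> miss, prune
  N14 x:[9,26] y:[-19,20] z:[-13,17] -> hit [9,17], descend [6, 9]
    N6 x:[10,26] y:[3,20] z:[-9,17] -> hit [10,17], descend [7, 11]
      N7 x:[12,26] y:[3,20] z:[-9,13] -> hit [12,13] leaf, test {P10(miss), P12(miss), P13(miss)}
      N11 x:[10,16] y:[12,19] z:[13,17] -> hit [13,16] leaf, test {P0@t=14, P1@t=14}
    N9 x:[9,21] y:[-19,4] z:[-13,17] -> miss, prune

Visited [0, 10, 14, 6, 7, 11, 9]. Tests: 7 box, 2 leaf. Nearest: P0.

== RESULT ==
[0, 10, 14, 6, 7, 11, 9]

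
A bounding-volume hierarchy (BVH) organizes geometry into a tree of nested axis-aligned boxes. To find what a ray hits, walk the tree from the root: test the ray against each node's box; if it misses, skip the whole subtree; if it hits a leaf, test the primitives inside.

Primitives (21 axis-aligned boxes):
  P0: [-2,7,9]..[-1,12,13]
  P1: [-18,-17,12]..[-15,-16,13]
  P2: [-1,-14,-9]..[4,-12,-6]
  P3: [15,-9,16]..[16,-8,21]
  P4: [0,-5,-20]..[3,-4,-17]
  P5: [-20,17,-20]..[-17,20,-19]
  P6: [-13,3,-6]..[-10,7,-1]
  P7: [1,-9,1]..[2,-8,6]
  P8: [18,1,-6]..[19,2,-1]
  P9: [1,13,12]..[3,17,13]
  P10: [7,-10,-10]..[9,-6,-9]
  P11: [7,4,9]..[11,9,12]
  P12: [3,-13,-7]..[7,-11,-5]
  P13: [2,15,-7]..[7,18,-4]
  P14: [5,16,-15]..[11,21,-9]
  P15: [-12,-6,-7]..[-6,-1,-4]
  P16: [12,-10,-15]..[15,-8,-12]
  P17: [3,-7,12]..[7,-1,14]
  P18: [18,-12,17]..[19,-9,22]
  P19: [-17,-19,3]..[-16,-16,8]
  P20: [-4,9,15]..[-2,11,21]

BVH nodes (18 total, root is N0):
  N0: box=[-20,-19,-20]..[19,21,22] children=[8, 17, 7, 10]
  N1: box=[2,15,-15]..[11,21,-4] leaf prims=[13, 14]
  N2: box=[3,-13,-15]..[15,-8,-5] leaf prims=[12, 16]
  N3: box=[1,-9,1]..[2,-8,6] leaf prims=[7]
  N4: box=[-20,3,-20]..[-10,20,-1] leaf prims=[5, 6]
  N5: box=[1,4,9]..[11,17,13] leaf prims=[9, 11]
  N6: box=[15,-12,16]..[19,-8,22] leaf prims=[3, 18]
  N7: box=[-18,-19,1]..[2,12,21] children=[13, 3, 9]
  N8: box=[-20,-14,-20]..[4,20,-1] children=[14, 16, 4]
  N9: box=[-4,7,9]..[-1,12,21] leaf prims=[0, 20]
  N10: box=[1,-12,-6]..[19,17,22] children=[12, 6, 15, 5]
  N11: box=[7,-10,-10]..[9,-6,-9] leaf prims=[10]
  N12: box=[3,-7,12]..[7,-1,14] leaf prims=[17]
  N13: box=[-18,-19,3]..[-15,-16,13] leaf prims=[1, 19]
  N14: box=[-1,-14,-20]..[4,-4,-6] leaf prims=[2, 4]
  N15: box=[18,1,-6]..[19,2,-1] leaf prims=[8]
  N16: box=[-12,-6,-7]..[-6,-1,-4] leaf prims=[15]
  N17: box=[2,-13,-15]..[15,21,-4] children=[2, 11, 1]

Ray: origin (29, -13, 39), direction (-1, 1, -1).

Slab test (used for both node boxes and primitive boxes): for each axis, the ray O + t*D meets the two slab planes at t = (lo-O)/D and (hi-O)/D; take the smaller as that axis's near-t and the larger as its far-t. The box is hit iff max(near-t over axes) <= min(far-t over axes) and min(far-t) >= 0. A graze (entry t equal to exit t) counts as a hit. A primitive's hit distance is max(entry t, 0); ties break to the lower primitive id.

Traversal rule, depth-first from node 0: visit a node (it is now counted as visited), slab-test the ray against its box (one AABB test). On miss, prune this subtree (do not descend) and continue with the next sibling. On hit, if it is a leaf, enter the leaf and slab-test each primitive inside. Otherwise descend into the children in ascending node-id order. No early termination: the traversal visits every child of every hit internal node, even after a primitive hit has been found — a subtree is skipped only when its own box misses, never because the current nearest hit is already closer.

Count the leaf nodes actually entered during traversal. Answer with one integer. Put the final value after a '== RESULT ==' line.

Traverse from the root:
N0 x:[10,49] y:[-6,34] z:[17,59] -> hit [17,34], descend [7, 8, 10, 17]
  N7 x:[27,47] y:[-6,25] z:[18,38] -> miss, prune
  N8 x:[25,49] y:[-1,33] z:[40,59] -> miss, prune
  N10 x:[10,28] y:[1,30] z:[17,45] -> hit [17,28], descend [5, 6, 12, 15]
    N5 x:[18,28] y:[17,30] z:[26,30] -> hit [26,28] leaf, test {P9@t=26, P11(miss)}
    N6 x:[10,14] y:[1,5] z:[17,23] -> miss, prune
    N12 x:[22,26] y:[6,12] z:[25,27] -> miss, prune
    N15 x:[10,11] y:[14,15] z:[40,45] -> miss, prune
  N17 x:[14,27] y:[0,34] z:[43,54] -> miss, prune

Summary -> nodes [0, 7, 8, 10, 5, 6, 12, 15, 17]; box-tests=9; leaf-entries=1; first=P9

== RESULT ==
1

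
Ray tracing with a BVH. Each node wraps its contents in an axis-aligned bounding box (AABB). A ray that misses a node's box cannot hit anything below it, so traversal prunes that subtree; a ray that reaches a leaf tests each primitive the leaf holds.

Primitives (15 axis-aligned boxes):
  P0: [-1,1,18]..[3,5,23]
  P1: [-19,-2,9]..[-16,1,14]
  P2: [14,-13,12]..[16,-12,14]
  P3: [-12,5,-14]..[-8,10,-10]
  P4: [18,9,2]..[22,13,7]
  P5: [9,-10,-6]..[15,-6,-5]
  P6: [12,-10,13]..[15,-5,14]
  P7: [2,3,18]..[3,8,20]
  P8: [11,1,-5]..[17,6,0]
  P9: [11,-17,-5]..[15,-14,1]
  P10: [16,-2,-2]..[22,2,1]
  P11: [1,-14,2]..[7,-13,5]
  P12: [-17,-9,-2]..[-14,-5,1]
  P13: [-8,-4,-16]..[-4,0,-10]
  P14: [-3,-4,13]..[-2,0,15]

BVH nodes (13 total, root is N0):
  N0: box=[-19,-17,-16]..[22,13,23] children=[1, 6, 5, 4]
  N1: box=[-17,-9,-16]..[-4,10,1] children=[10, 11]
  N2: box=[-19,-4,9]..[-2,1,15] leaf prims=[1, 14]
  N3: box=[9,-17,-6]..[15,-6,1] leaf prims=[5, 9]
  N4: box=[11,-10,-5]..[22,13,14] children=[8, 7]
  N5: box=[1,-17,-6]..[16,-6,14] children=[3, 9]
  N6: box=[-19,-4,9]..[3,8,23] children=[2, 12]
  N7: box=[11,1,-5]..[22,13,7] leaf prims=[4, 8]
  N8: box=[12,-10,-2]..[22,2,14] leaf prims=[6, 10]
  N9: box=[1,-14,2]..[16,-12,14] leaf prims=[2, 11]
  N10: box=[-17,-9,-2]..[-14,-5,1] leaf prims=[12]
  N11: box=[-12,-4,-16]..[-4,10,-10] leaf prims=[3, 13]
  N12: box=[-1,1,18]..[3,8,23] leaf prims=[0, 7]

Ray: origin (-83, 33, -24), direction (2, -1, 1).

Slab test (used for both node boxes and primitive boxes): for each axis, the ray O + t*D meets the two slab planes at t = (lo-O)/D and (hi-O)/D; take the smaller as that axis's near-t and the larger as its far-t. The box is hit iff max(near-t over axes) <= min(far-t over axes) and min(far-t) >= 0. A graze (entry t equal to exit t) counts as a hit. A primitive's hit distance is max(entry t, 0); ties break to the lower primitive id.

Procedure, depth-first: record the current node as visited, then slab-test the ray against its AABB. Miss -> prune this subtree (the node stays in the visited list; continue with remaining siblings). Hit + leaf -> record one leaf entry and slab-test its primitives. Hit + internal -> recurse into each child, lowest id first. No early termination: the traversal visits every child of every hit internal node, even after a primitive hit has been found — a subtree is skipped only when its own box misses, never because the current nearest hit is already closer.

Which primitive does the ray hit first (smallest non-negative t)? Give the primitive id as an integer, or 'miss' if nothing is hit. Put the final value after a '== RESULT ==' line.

Trace the traversal:
N0 x:[32,105/2] y:[20,50] z:[8,47] -> hit [32,47], descend [1, 4, 5, 6]
  N1 x:[33,79/2] y:[23,42] z:[8,25] -> miss, prune
  N4 x:[47,105/2] y:[20,43] z:[19,38] -> miss, prune
  N5 x:[42,99/2] y:[39,50] z:[18,38] -> miss, prune
  N6 x:[32,43] y:[25,37] z:[33,47] -> hit [33,37], descend [2, 12]
    N2 x:[32,81/2] y:[32,37] z:[33,39] -> hit [33,37] leaf, test {P1@t=33, P14(miss)}
    N12 x:[41,43] y:[25,32] z:[42,47] -> miss, prune

7 AABB tests over nodes [0, 1, 4, 5, 6, 2, 12]; 1 leaf entered; closest P1.

== RESULT ==
1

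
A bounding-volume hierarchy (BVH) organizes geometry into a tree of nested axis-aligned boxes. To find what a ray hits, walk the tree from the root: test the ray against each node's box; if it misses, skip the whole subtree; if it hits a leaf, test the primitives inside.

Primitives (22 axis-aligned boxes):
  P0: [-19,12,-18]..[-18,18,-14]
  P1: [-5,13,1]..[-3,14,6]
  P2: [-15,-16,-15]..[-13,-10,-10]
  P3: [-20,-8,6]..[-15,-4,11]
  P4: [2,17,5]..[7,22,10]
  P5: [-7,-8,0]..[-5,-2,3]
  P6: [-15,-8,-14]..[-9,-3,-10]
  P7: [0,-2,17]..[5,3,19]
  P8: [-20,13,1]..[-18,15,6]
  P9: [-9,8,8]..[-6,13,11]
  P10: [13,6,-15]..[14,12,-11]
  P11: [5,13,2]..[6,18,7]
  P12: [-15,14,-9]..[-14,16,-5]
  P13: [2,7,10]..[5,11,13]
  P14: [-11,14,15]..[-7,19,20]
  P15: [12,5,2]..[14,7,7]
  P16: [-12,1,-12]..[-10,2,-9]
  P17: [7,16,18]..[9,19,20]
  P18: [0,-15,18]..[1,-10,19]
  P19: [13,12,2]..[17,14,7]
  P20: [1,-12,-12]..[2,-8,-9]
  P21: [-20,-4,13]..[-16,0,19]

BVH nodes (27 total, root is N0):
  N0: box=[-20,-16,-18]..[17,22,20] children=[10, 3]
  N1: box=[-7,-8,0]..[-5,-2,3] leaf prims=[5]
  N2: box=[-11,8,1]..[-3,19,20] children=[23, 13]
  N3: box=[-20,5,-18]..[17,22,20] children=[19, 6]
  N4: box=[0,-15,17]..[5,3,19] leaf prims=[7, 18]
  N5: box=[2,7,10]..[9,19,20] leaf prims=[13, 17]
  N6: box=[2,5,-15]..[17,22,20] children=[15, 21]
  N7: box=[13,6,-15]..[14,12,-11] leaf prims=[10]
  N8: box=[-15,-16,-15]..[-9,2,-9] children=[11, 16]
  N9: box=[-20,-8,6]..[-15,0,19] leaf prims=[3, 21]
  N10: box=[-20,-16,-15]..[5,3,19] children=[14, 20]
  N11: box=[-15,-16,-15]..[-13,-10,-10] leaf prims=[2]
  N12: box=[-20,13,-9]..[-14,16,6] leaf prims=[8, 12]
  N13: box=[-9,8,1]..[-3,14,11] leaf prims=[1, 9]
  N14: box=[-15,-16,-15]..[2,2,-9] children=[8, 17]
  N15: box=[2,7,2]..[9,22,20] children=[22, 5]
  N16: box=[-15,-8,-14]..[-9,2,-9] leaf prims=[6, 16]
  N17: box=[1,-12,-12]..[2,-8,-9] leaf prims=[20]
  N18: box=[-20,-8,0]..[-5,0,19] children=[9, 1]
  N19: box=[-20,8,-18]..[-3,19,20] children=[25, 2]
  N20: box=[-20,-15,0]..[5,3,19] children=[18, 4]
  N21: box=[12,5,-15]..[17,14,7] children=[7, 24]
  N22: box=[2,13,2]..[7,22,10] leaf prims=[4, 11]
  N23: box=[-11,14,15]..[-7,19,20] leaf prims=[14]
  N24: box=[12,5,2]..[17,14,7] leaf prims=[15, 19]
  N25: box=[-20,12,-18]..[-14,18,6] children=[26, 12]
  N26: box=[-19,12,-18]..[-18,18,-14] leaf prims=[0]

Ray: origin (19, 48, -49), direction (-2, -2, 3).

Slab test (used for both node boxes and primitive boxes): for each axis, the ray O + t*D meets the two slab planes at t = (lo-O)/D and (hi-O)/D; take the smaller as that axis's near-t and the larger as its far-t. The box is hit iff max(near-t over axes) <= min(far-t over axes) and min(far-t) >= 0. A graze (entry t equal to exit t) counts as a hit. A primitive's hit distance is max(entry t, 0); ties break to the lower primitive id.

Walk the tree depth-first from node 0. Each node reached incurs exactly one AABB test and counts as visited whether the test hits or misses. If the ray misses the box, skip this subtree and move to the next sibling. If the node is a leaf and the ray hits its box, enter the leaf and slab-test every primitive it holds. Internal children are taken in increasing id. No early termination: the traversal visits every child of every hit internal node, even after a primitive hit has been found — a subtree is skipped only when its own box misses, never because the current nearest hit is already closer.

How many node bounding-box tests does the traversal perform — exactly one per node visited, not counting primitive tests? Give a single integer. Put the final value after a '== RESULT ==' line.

Trace the traversal:
N0 x:[1,39/2] y:[13,32] z:[31/3,23] -> hit [13,39/2], descend [3, 10]
  N3 x:[1,39/2] y:[13,43/2] z:[31/3,23] -> hit [13,39/2], descend [6, 19]
    N6 x:[1,17/2] y:[13,43/2] z:[34/3,23] -> miss, prune
    N19 x:[11,39/2] y:[29/2,20] z:[31/3,23] -> hit [29/2,39/2], descend [2, 25]
      N2 x:[11,15] y:[29/2,20] z:[50/3,23] -> miss, prune
      N25 x:[33/2,39/2] y:[15,18] z:[31/3,55/3] -> hit [33/2,18], descend [12, 26]
        N12 x:[33/2,39/2] y:[16,35/2] z:[40/3,55/3] -> hit [33/2,35/2] leaf, test {P8(miss), P12(miss)}
        N26 x:[37/2,19] y:[15,18] z:[31/3,35/3] -> miss, prune
  N10 x:[7,39/2] y:[45/2,32] z:[34/3,68/3] -> miss, prune

Visited [0, 3, 6, 19, 2, 25, 12, 26, 10]. Tests: 9 box, 1 leaf. Nearest: miss.

== RESULT ==
9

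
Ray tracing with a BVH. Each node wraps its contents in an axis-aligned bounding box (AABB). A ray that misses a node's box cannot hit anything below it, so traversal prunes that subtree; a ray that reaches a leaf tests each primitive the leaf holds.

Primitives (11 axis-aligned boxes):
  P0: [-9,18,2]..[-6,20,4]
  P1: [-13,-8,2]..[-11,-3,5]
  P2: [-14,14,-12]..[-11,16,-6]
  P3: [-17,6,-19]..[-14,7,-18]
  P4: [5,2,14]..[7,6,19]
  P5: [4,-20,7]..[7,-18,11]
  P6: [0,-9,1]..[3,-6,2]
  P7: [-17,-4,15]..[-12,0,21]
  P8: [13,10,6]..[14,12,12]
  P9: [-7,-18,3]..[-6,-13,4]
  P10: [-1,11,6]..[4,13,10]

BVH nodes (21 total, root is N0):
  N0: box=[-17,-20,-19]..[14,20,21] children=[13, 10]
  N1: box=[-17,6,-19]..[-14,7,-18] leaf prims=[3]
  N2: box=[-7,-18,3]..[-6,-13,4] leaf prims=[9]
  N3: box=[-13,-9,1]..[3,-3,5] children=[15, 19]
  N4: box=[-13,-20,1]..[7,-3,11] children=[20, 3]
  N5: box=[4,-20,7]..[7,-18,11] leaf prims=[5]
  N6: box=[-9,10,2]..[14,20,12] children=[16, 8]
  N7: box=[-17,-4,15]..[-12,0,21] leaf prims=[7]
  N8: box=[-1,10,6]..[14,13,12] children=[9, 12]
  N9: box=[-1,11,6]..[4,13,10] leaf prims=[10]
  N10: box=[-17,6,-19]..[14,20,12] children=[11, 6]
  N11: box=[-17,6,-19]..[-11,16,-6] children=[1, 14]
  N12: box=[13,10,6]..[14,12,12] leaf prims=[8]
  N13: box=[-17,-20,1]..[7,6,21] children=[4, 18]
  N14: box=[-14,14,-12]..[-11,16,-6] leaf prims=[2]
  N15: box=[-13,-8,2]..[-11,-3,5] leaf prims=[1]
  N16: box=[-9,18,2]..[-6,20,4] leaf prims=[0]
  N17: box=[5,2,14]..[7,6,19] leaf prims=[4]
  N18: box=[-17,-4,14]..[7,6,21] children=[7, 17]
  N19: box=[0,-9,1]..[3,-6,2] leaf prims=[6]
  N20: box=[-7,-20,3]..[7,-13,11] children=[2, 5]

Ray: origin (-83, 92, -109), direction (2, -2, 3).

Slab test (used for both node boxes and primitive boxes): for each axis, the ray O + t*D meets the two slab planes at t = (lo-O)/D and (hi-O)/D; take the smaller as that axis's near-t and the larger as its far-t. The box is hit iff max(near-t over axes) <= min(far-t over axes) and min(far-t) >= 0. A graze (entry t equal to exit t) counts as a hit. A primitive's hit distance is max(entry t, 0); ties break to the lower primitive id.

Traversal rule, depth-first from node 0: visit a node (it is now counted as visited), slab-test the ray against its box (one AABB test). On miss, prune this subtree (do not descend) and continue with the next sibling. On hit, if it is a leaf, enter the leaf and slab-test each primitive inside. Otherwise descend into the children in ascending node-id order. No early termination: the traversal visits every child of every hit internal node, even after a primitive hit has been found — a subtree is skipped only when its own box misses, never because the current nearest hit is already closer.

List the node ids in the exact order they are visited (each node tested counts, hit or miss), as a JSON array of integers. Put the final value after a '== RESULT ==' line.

Traverse from the root:
N0 x:[33,97/2] y:[36,56] z:[30,130/3] -> hit [36,130/3], descend [10, 13]
  N10 x:[33,97/2] y:[36,43] z:[30,121/3] -> hit [36,121/3], descend [6, 11]
    N6 x:[37,97/2] y:[36,41] z:[37,121/3] -> hit [37,121/3], descend [8, 16]
      N8 x:[41,97/2] y:[79/2,41] z:[115/3,121/3] -> miss, prune
      N16 x:[37,77/2] y:[36,37] z:[37,113/3] -> hit [37,37] leaf, test {P0@t=37}
    N11 x:[33,36] y:[38,43] z:[30,103/3] -> miss, prune
  N13 x:[33,45] y:[43,56] z:[110/3,130/3] -> hit [43,130/3], descend [4, 18]
    N4 x:[35,45] y:[95/2,56] z:[110/3,40] -> miss, prune
    N18 x:[33,45] y:[43,48] z:[41,130/3] -> hit [43,130/3], descend [7, 17]
      N7 x:[33,71/2] y:[46,48] z:[124/3,130/3] -> miss, prune
      N17 x:[44,45] y:[43,45] z:[41,128/3] -> miss, prune

Visited [0, 10, 6, 8, 16, 11, 13, 4, 18, 7, 17]. Tests: 11 box, 1 leaf. Nearest: P0.

== RESULT ==
[0, 10, 6, 8, 16, 11, 13, 4, 18, 7, 17]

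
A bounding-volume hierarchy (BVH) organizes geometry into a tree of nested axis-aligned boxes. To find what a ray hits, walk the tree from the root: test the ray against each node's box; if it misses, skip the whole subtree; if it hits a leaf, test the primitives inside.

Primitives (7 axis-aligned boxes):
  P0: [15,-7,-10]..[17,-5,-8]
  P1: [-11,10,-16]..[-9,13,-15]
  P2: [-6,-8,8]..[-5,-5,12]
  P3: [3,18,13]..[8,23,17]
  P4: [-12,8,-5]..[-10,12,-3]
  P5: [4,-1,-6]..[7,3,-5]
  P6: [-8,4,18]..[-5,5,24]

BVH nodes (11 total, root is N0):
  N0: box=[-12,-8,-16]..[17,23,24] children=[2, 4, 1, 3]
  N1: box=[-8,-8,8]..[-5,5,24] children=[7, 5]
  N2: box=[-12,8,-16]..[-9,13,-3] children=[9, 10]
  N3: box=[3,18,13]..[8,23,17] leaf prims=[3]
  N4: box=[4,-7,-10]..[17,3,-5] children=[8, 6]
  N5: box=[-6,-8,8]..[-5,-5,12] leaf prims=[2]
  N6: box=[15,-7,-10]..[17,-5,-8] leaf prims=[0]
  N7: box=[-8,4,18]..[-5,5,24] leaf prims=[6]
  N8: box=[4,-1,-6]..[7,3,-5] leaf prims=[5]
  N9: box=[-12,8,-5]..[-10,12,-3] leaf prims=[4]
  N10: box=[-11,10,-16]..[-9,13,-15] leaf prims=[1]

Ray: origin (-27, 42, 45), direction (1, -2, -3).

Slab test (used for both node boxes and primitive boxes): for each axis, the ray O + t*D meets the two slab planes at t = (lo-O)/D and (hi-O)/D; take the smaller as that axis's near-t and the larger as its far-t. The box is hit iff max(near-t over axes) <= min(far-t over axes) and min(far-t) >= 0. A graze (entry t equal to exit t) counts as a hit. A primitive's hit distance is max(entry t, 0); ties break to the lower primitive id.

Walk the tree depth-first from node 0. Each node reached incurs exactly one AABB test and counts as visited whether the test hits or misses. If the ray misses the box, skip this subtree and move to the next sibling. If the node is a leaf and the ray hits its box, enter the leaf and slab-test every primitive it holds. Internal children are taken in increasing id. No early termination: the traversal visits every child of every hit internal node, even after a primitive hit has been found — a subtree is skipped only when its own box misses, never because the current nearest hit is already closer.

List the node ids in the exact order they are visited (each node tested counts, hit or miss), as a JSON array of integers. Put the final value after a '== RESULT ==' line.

Trace the traversal:
N0 x:[15,44] y:[19/2,25] z:[7,61/3] -> hit [15,61/3], descend [1, 2, 3, 4]
  N1 x:[19,22] y:[37/2,25] z:[7,37/3] -> miss, prune
  N2 x:[15,18] y:[29/2,17] z:[16,61/3] -> hit [16,17], descend [9, 10]
    N9 x:[15,17] y:[15,17] z:[16,50/3] -> hit [16,50/3] leaf, test {P4@t=16}
    N10 x:[16,18] y:[29/2,16] z:[20,61/3] -> miss, prune
  N3 x:[30,35] y:[19/2,12] z:[28/3,32/3] -> miss, prune
  N4 x:[31,44] y:[39/2,49/2] z:[50/3,55/3] -> miss, prune

7 AABB tests over nodes [0, 1, 2, 9, 10, 3, 4]; 1 leaf entered; closest P4.

== RESULT ==
[0, 1, 2, 9, 10, 3, 4]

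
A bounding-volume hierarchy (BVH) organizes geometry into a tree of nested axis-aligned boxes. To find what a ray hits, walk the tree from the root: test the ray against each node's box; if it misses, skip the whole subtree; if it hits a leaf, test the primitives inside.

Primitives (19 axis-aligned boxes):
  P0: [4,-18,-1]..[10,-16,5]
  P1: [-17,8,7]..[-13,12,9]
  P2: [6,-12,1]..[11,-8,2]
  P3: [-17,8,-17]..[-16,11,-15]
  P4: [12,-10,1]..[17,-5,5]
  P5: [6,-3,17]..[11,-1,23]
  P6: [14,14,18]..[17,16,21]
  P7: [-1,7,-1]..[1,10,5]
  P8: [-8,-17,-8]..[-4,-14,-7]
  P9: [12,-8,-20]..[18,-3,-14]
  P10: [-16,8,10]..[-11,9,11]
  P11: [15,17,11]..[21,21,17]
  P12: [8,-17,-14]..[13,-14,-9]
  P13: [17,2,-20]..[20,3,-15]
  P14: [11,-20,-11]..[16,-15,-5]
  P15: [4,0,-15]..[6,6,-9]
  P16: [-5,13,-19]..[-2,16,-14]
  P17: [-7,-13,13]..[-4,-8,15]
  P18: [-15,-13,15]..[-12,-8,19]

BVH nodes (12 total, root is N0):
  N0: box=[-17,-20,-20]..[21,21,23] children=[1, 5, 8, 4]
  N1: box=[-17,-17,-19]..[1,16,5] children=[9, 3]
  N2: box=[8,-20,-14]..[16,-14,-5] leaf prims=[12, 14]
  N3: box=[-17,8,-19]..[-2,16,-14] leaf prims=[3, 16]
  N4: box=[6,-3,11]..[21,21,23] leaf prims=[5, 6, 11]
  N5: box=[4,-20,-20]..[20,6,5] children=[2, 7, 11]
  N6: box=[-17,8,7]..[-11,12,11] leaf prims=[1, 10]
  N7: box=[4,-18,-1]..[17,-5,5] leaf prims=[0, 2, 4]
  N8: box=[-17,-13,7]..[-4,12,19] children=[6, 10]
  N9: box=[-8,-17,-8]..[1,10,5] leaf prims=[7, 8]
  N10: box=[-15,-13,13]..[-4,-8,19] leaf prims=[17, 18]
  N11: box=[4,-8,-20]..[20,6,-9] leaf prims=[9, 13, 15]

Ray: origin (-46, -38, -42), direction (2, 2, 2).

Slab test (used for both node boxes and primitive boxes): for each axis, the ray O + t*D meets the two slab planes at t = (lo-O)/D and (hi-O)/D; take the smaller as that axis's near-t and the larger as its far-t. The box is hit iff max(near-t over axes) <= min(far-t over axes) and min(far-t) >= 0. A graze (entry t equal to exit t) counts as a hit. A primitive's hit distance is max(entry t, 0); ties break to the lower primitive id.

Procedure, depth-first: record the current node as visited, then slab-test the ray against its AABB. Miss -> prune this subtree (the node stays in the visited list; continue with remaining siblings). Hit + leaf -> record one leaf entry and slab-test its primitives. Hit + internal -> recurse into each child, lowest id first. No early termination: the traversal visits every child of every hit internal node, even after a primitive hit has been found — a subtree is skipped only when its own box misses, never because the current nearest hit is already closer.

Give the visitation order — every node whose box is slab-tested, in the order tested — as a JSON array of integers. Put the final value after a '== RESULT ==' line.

Walk:
N0 x:[29/2,67/2] y:[9,59/2] z:[11,65/2] -> hit [29/2,59/2], descend [1, 4, 5, 8]
  N1 x:[29/2,47/2] y:[21/2,27] z:[23/2,47/2] -> hit [29/2,47/2], descend [3, 9]
    N3 x:[29/2,22] y:[23,27] z:[23/2,14] -> miss, prune
    N9 x:[19,47/2] y:[21/2,24] z:[17,47/2] -> hit [19,47/2] leaf, test {P7@t=45/2, P8(miss)}
  N4 x:[26,67/2] y:[35/2,59/2] z:[53/2,65/2] -> hit [53/2,59/2] leaf, test {P5(miss), P6(miss), P11(miss)}
  N5 x:[25,33] y:[9,22] z:[11,47/2] -> miss, prune
  N8 x:[29/2,21] y:[25/2,25] z:[49/2,61/2] -> miss, prune

Summary -> nodes [0, 1, 3, 9, 4, 5, 8]; box-tests=7; leaf-entries=2; first=P7

== RESULT ==
[0, 1, 3, 9, 4, 5, 8]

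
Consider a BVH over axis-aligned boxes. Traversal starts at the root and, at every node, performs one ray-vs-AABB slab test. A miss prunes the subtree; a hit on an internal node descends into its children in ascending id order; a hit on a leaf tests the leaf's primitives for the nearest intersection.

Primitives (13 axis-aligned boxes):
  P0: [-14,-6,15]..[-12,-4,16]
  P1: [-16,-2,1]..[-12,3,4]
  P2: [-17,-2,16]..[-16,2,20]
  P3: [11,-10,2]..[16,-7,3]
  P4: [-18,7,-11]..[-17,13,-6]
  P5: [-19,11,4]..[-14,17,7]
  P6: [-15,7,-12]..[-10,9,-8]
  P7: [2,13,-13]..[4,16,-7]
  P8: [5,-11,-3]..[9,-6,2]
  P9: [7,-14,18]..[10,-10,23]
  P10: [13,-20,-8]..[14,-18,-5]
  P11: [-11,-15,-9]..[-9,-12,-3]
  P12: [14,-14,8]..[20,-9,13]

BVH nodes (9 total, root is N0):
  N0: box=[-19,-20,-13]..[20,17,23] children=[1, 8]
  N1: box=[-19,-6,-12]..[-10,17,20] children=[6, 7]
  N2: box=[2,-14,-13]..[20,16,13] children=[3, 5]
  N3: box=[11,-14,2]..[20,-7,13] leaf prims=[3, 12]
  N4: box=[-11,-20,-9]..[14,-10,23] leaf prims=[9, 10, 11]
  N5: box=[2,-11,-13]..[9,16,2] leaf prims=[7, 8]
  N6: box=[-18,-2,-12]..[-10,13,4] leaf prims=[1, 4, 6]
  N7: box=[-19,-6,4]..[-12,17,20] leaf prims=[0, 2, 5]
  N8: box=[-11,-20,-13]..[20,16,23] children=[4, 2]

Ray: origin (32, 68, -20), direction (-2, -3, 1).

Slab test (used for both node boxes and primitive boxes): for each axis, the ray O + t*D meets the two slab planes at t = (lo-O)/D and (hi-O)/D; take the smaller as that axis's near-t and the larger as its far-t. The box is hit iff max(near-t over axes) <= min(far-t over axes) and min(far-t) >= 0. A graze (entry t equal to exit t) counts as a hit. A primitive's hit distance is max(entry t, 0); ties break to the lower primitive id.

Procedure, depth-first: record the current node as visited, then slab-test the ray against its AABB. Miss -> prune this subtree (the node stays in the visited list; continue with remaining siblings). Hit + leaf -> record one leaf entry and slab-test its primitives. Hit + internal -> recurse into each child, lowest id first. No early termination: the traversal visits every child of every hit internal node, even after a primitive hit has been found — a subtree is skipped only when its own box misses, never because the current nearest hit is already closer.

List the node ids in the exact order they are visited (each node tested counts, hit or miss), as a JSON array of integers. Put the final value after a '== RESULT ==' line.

Traverse from the root:
N0 x:[6,51/2] y:[17,88/3] z:[7,43] -> hit [17,51/2], descend [1, 8]
  N1 x:[21,51/2] y:[17,74/3] z:[8,40] -> hit [21,74/3], descend [6, 7]
    N6 x:[21,25] y:[55/3,70/3] z:[8,24] -> hit [21,70/3] leaf, test {P1@t=22, P4(miss), P6(miss)}
    N7 x:[22,51/2] y:[17,74/3] z:[24,40] -> hit [24,74/3] leaf, test {P0(miss), P2(miss), P5(miss)}
  N8 x:[6,43/2] y:[52/3,88/3] z:[7,43] -> hit [52/3,43/2], descend [2, 4]
    N2 x:[6,15] y:[52/3,82/3] z:[7,33] -> miss, prune
    N4 x:[9,43/2] y:[26,88/3] z:[11,43] -> miss, prune

Summary -> nodes [0, 1, 6, 7, 8, 2, 4]; box-tests=7; leaf-entries=2; first=P1

== RESULT ==
[0, 1, 6, 7, 8, 2, 4]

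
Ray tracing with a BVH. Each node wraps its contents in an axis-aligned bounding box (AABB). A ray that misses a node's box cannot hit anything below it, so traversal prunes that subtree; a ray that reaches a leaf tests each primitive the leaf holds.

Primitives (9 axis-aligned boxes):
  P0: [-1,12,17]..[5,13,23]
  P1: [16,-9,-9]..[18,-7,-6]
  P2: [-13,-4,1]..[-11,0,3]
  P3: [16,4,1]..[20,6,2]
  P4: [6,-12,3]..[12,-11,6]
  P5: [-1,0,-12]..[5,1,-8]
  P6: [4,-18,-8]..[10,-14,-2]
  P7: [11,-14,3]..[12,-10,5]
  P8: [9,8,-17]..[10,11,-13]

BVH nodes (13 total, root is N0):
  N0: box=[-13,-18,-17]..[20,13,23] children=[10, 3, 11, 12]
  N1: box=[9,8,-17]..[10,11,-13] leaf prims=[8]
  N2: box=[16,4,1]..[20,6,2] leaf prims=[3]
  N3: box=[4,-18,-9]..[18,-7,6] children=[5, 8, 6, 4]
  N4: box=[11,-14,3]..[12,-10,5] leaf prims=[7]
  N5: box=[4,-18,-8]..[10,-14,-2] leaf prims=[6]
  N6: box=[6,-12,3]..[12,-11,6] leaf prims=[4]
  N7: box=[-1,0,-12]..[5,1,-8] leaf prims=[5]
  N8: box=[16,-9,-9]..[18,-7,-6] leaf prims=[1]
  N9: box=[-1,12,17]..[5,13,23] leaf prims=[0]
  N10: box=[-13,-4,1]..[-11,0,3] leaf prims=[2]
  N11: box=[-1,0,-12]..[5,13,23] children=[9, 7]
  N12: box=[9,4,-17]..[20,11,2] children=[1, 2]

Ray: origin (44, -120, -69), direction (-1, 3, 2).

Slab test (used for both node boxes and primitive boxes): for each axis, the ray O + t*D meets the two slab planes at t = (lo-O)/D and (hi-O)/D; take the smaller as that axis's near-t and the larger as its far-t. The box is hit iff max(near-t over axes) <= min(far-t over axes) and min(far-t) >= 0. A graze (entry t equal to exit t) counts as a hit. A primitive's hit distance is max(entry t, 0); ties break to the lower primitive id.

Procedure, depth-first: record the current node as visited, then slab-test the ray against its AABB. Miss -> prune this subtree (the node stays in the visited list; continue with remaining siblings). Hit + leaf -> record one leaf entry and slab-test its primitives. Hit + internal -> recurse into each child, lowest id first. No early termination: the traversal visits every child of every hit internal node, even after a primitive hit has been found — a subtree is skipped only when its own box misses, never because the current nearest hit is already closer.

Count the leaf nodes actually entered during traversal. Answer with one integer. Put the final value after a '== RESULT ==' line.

Walk:
N0 x:[24,57] y:[34,133/3] z:[26,46] -> hit [34,133/3], descend [3, 10, 11, 12]
  N3 x:[26,40] y:[34,113/3] z:[30,75/2] -> hit [34,75/2], descend [4, 5, 6, 8]
    N4 x:[32,33] y:[106/3,110/3] z:[36,37] -> miss, prune
    N5 x:[34,40] y:[34,106/3] z:[61/2,67/2] -> miss, prune
    N6 x:[32,38] y:[36,109/3] z:[36,75/2] -> hit [36,109/3] leaf, test {P4@t=36}
    N8 x:[26,28] y:[37,113/3] z:[30,63/2] -> miss, prune
  N10 x:[55,57] y:[116/3,40] z:[35,36] -> miss, prune
  N11 x:[39,45] y:[40,133/3] z:[57/2,46] -> hit [40,133/3], descend [7, 9]
    N7 x:[39,45] y:[40,121/3] z:[57/2,61/2] -> miss, prune
    N9 x:[39,45] y:[44,133/3] z:[43,46] -> hit [44,133/3] leaf, test {P0@t=44}
  N12 x:[24,35] y:[124/3,131/3] z:[26,71/2] -> miss, prune

order=[0, 3, 4, 5, 6, 8, 10, 11, 7, 9, 12]  |boxes|=11  |leaves|=2  hit=P4

== RESULT ==
2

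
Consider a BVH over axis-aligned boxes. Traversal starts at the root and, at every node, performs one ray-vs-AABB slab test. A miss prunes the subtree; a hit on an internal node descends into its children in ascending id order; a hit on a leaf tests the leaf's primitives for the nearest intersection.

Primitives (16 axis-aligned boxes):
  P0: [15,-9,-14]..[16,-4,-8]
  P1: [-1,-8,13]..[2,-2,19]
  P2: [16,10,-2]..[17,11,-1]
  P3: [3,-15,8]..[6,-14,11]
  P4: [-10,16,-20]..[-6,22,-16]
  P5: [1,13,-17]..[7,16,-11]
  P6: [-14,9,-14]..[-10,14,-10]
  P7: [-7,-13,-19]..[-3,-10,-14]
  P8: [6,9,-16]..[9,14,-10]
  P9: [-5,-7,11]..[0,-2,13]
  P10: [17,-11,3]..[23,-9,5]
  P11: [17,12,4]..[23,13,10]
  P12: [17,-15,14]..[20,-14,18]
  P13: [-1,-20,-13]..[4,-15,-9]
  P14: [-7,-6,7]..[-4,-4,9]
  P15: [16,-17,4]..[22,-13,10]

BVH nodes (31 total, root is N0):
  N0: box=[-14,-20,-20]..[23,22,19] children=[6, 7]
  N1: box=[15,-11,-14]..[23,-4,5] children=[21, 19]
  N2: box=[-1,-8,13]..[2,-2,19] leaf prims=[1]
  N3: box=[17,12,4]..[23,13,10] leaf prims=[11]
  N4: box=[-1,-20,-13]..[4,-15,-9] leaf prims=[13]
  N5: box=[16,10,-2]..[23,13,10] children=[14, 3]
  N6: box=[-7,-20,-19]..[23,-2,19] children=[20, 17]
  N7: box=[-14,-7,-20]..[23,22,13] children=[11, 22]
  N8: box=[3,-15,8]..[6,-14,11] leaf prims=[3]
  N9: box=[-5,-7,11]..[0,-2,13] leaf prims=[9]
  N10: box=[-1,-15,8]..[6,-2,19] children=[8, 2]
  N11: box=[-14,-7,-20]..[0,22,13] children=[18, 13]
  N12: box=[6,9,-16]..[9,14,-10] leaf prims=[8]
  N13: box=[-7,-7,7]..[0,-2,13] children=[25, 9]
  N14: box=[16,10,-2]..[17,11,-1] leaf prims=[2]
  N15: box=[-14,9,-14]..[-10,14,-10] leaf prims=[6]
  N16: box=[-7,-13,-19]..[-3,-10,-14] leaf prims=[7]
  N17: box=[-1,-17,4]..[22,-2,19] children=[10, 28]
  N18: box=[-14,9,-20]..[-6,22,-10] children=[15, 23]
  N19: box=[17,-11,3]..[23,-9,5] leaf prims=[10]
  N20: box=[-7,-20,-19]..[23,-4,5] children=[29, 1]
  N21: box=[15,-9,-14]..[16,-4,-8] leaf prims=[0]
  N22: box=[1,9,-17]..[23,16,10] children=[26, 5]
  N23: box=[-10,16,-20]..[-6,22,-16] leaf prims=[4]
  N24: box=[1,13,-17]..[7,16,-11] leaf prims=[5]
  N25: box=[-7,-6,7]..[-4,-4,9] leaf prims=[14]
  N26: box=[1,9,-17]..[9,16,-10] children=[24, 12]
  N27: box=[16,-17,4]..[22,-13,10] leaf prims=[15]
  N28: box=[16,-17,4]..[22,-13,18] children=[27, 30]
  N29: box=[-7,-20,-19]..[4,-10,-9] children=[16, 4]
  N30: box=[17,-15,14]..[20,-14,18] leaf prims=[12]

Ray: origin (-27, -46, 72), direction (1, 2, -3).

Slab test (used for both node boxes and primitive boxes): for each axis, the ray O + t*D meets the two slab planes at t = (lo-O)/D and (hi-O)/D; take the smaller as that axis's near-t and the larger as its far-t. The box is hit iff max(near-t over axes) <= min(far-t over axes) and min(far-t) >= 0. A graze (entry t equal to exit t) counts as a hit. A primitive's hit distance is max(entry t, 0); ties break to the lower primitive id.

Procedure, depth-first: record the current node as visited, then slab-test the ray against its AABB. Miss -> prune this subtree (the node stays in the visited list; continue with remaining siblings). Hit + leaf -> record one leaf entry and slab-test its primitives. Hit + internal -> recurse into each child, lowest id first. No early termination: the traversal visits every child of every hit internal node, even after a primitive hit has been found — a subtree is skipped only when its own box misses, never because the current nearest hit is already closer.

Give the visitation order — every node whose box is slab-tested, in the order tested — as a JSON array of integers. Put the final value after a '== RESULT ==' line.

Traverse from the root:
N0 x:[13,50] y:[13,34] z:[53/3,92/3] -> hit [53/3,92/3], descend [6, 7]
  N6 x:[20,50] y:[13,22] z:[53/3,91/3] -> hit [20,22], descend [17, 20]
    N17 x:[26,49] y:[29/2,22] z:[53/3,68/3] -> miss, prune
    N20 x:[20,50] y:[13,21] z:[67/3,91/3] -> miss, prune
  N7 x:[13,50] y:[39/2,34] z:[59/3,92/3] -> hit [59/3,92/3], descend [11, 22]
    N11 x:[13,27] y:[39/2,34] z:[59/3,92/3] -> hit [59/3,27], descend [13, 18]
      N13 x:[20,27] y:[39/2,22] z:[59/3,65/3] -> hit [20,65/3], descend [9, 25]
        N9 x:[22,27] y:[39/2,22] z:[59/3,61/3] -> miss, prune
        N25 x:[20,23] y:[20,21] z:[21,65/3] -> hit [21,21] leaf, test {P14@t=21}
      N18 x:[13,21] y:[55/2,34] z:[82/3,92/3] -> miss, prune
    N22 x:[28,50] y:[55/2,31] z:[62/3,89/3] -> hit [28,89/3], descend [5, 26]
      N5 x:[43,50] y:[28,59/2] z:[62/3,74/3] -> miss, prune
      N26 x:[28,36] y:[55/2,31] z:[82/3,89/3] -> hit [28,89/3], descend [12, 24]
        N12 x:[33,36] y:[55/2,30] z:[82/3,88/3] -> miss, prune
        N24 x:[28,34] y:[59/2,31] z:[83/3,89/3] -> hit [59/2,89/3] leaf, test {P5@t=59/2}

15 AABB tests over nodes [0, 6, 17, 20, 7, 11, 13, 9, 25, 18, 22, 5, 26, 12, 24]; 2 leaves entered; closest P14.

== RESULT ==
[0, 6, 17, 20, 7, 11, 13, 9, 25, 18, 22, 5, 26, 12, 24]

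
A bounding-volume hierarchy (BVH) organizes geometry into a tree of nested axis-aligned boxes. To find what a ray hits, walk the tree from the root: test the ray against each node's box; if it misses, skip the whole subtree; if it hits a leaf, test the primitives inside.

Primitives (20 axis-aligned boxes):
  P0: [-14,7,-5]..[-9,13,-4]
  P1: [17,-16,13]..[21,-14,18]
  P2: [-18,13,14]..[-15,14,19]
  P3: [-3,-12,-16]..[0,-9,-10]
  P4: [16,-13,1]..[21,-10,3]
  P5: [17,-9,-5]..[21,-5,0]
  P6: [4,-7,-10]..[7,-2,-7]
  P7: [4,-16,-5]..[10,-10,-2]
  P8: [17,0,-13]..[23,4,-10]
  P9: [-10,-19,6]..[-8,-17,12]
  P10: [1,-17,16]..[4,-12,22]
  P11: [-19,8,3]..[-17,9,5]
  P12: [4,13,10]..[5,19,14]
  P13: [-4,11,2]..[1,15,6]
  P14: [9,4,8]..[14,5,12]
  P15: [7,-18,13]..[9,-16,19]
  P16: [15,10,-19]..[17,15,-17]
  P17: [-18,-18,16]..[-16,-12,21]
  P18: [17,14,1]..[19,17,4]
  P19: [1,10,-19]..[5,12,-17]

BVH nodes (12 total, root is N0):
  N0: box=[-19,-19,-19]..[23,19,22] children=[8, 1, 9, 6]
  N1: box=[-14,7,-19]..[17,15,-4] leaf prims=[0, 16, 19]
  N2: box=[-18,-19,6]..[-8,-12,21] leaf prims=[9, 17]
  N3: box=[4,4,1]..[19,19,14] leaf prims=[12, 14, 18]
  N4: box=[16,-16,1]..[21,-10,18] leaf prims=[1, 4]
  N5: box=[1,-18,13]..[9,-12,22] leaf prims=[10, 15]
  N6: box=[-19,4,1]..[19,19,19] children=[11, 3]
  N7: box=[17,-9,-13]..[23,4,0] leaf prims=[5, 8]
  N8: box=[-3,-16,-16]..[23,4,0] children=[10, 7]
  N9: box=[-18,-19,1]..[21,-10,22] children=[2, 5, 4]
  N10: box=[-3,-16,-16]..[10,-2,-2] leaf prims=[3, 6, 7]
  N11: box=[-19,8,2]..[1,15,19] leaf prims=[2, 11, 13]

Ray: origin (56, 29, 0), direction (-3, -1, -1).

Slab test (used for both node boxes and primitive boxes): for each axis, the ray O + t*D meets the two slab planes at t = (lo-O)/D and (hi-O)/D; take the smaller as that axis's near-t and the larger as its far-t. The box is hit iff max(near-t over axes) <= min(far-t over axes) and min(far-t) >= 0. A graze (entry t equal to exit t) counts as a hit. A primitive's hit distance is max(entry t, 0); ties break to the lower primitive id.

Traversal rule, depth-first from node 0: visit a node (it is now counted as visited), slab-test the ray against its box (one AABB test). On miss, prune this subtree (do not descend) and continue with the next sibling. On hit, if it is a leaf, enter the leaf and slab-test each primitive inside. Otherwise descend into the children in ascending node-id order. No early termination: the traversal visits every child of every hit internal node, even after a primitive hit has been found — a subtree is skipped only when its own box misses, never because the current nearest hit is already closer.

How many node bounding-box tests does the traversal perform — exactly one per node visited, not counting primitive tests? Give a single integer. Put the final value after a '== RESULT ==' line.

Walk:
N0 x:[11,25] y:[10,48] z:[-22,19] -> hit [11,19], descend [1, 6, 8, 9]
  N1 x:[13,70/3] y:[14,22] z:[4,19] -> hit [14,19] leaf, test {P0(miss), P16(miss), P19@t=17}
  N6 x:[37/3,25] y:[10,25] z:[-19,-1] -> miss, prune
  N8 x:[11,59/3] y:[25,45] z:[0,16] -> miss, prune
  N9 x:[35/3,74/3] y:[39,48] z:[-22,-1] -> miss, prune

Visited [0, 1, 6, 8, 9]. Tests: 5 box, 1 leaf. Nearest: P19.

== RESULT ==
5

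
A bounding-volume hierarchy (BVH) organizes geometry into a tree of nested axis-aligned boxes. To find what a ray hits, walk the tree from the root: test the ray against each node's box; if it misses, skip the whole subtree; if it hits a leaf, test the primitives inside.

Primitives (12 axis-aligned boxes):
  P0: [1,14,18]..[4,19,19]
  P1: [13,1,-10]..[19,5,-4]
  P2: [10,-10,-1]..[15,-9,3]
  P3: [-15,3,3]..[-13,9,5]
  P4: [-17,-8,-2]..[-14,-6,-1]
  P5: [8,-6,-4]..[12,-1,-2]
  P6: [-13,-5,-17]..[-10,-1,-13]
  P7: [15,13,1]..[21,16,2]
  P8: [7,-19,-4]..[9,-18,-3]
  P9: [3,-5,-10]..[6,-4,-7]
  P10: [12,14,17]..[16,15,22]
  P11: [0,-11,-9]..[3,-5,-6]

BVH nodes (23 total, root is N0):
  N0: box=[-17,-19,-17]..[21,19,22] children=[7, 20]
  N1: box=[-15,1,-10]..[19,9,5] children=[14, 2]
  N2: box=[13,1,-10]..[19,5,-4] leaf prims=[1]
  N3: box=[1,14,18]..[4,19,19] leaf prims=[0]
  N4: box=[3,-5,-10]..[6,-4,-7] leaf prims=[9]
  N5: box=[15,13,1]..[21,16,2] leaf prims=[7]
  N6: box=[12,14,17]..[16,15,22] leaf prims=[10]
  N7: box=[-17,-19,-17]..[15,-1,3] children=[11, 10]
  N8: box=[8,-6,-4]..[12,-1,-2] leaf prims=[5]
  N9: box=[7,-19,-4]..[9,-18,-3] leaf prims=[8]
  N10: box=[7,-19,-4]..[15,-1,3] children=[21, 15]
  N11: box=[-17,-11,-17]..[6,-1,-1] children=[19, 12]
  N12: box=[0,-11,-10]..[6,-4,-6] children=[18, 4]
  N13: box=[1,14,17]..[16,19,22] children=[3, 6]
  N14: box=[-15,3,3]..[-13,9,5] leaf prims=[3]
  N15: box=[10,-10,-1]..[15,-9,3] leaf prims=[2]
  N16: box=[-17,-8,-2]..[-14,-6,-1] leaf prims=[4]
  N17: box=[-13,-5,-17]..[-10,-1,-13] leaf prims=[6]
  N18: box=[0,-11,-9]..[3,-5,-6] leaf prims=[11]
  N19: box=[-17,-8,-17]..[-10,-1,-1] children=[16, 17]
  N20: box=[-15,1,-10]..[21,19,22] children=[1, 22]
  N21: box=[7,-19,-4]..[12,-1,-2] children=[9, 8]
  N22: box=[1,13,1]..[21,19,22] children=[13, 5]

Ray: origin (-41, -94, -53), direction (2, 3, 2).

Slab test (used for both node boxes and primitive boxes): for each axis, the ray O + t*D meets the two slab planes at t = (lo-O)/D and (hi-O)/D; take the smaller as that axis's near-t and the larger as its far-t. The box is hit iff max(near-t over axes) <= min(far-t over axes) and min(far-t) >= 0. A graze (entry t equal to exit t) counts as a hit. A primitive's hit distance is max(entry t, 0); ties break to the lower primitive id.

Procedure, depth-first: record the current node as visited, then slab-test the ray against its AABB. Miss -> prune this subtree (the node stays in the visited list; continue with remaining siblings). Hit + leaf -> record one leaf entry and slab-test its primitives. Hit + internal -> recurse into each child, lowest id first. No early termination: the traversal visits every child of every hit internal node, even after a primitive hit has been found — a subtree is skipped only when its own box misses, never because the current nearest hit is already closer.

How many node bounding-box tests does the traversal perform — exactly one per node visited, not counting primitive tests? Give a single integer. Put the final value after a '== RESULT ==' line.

Traverse from the root:
N0 x:[12,31] y:[25,113/3] z:[18,75/2] -> hit [25,31], descend [7, 20]
  N7 x:[12,28] y:[25,31] z:[18,28] -> hit [25,28], descend [10, 11]
    N10 x:[24,28] y:[25,31] z:[49/2,28] -> hit [25,28], descend [15, 21]
      N15 x:[51/2,28] y:[28,85/3] z:[26,28] -> hit [28,28] leaf, test {P2@t=28}
      N21 x:[24,53/2] y:[25,31] z:[49/2,51/2] -> hit [25,51/2], descend [8, 9]
        N8 x:[49/2,53/2] y:[88/3,31] z:[49/2,51/2] -> miss, prune
        N9 x:[24,25] y:[25,76/3] z:[49/2,25] -> hit [25,25] leaf, test {P8@t=25}
    N11 x:[12,47/2] y:[83/3,31] z:[18,26] -> miss, prune
  N20 x:[13,31] y:[95/3,113/3] z:[43/2,75/2] -> miss, prune

order=[0, 7, 10, 15, 21, 8, 9, 11, 20]  |boxes|=9  |leaves|=2  hit=P8

== RESULT ==
9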